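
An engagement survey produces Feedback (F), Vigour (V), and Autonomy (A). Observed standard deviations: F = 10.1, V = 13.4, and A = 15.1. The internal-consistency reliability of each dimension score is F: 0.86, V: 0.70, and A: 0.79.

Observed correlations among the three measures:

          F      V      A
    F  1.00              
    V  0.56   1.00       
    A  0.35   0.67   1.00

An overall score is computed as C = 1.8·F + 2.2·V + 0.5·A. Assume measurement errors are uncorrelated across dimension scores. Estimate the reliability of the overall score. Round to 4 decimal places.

Var(C) = 1.8²·10.1² + 2.2²·13.4² + 0.5²·15.1² + 2·[3.96·10.1·13.4·0.56 + 0.9·10.1·15.1·0.35 + 1.1·13.4·15.1·0.67] = 1256.59 + 994.59 = 2251.18.
With uncorrelated errors the cross-covariances are all true-score covariance, so they carry over unchanged; only the diagonal terms shrink to ρᵢσᵢ².
True-score variance = [1.8²·10.1²·0.86 + 2.2²·13.4²·0.70 + 0.5²·15.1²·0.79] + 994.59 = 937.622 + 994.59 = 1932.21.
Reliability = 1932.21 / 2251.18 = 0.8583.

0.8583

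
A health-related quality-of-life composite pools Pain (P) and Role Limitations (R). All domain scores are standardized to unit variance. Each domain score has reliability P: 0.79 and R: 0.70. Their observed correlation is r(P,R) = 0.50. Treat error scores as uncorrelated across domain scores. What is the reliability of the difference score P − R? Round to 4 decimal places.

Var(P−R) = 1 + 1 − 2·0.50 = 2 − 1 = 1.
With uncorrelated errors the cross-covariances are all true-score covariance, so they carry over unchanged; only the diagonal terms shrink to ρᵢσᵢ².
True-score variance = [0.79 + 0.70] − 1 = 1.49 − 1 = 0.49.
Reliability = 0.49 / 1 = 0.4900.

0.4900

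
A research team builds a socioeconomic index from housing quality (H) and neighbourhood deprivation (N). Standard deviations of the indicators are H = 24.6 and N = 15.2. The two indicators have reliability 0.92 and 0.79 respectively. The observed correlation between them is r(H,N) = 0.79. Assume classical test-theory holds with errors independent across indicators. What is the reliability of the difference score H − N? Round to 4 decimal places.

0.6050

Var(H−N) = 24.6² + 15.2² − 2·24.6·15.2·0.79 = 836.2 − 590.794 = 245.406.
Because errors are independent across components, Cov(Tᵢ,Tⱼ) = Cov(Xᵢ,Xⱼ); the off-diagonal part of the true-score variance is the same as above.
True-score variance = [24.6²·0.92 + 15.2²·0.79] − 590.794 = 739.269 − 590.794 = 148.475.
Reliability = 148.475 / 245.406 = 0.6050.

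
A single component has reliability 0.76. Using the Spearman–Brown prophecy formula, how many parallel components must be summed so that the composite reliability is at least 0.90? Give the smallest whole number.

3

k ≥ ρ*(1−ρ₁)/(ρ₁(1−ρ*)) = 0.90·0.24 / (0.76·0.10) = 2.842.
Smallest integer k = 3.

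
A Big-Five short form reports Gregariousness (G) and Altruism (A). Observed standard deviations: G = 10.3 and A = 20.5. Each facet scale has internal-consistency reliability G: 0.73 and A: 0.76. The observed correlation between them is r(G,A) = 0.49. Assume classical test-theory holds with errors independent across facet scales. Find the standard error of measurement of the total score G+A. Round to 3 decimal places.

11.380

Var(total) = 526.34 + 206.927 = 733.267.
True-score variance = 396.836 + 206.927 = 603.763, so reliability = 0.8234.
Error variance = 733.267 − 603.763 = 129.504; SEM = √129.504 = 11.380.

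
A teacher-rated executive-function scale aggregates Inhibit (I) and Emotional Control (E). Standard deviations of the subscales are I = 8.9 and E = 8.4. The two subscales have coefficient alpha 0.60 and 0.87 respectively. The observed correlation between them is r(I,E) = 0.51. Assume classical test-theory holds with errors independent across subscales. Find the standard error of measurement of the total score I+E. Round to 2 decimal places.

Var(total) = 149.77 + 76.2552 = 226.025.
True-score variance = 108.913 + 76.2552 = 185.168, so reliability = 0.8192.
Error variance = 226.025 − 185.168 = 40.8568; SEM = √40.8568 = 6.39.

6.39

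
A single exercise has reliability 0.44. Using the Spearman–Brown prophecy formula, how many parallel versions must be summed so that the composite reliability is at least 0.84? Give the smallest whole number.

7

k ≥ ρ*(1−ρ₁)/(ρ₁(1−ρ*)) = 0.84·0.56 / (0.44·0.16) = 6.682.
Smallest integer k = 7.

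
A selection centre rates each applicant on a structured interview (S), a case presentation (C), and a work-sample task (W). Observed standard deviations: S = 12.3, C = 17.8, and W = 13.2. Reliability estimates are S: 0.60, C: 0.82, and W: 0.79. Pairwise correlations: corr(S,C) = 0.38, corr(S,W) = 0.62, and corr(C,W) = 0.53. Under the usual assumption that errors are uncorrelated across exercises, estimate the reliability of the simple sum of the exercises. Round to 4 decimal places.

Var(S+C+W) = 12.3² + 17.8² + 13.2² + 2·[12.3·17.8·0.38 + 12.3·13.2·0.62 + 17.8·13.2·0.53] = 642.37 + 616.778 = 1259.15.
Under uncorrelated errors the observed covariances equal the true-score covariances, so only the own-variance terms attenuate.
True-score variance = [12.3²·0.60 + 17.8²·0.82 + 13.2²·0.79] + 616.778 = 488.232 + 616.778 = 1105.01.
Reliability = 1105.01 / 1259.15 = 0.8776.

0.8776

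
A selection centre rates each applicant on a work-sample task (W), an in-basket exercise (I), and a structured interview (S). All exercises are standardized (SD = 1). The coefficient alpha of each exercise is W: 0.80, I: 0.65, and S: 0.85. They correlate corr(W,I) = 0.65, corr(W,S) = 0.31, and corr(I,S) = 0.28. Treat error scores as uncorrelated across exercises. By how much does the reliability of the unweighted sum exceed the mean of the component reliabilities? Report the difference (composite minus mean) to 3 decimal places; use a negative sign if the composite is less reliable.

0.106

Var(sum) = 3 + 2.48 = 5.48; true-score variance = 2.3 + 2.48 = 4.78; composite reliability = 0.8723.
Mean component reliability = 0.7667.
Difference = 0.8723 − 0.7667 = 0.106.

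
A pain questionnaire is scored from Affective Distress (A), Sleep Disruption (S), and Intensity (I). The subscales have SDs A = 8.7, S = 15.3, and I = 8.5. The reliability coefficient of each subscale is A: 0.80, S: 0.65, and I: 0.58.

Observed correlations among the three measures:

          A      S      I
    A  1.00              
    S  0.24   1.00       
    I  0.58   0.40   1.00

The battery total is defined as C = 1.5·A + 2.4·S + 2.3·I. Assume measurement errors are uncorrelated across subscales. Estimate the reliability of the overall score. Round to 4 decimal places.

0.7779

Var(C) = 1.5²·8.7² + 2.4²·15.3² + 2.3²·8.5² + 2·[3.6·8.7·15.3·0.24 + 3.45·8.7·8.5·0.58 + 5.52·15.3·8.5·0.40] = 1900.86 + 1100.26 = 3001.13.
With uncorrelated errors the cross-covariances are all true-score covariance, so they carry over unchanged; only the diagonal terms shrink to ρᵢσᵢ².
True-score variance = [1.5²·8.7²·0.80 + 2.4²·15.3²·0.65 + 2.3²·8.5²·0.58] + 1100.26 = 1234.35 + 1100.26 = 2334.62.
Reliability = 2334.62 / 3001.13 = 0.7779.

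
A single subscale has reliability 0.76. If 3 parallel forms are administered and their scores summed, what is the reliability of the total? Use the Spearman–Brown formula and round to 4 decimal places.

ρ_k = kρ / (1 + (k−1)ρ) = 3·0.76 / (1 + 2·0.76) = 2.280 / 2.520 = 0.9048.

0.9048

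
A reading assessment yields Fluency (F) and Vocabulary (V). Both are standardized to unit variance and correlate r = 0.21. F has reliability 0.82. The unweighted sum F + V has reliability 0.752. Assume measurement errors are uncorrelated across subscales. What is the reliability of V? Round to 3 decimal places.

Var(F+V) = 2 + 2·0.21 = 2.420.
True-score variance = ρ_F + ρ_V + 2·0.21, so 0.752 = (0.82 + ρ_V + 0.42) / 2.420.
ρ_V = 0.752·2.420 − 0.82 − 0.42 = 0.580.

0.580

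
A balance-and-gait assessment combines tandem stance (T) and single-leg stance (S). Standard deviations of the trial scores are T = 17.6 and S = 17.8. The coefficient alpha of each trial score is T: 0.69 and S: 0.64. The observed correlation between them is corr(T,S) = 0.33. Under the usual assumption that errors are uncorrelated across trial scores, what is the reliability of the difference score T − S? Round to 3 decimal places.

0.500

Var(T−S) = 17.6² + 17.8² − 2·17.6·17.8·0.33 = 626.6 − 206.765 = 419.835.
With uncorrelated errors the cross-covariances are all true-score covariance, so they carry over unchanged; only the diagonal terms shrink to ρᵢσᵢ².
True-score variance = [17.6²·0.69 + 17.8²·0.64] − 206.765 = 416.512 − 206.765 = 209.747.
Reliability = 209.747 / 419.835 = 0.500.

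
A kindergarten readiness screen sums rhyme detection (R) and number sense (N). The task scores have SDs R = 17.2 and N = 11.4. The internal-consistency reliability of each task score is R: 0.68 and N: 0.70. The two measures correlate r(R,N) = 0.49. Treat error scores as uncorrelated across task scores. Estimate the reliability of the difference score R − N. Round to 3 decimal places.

Var(R−N) = 17.2² + 11.4² − 2·17.2·11.4·0.49 = 425.8 − 192.158 = 233.642.
Because errors are independent across components, Cov(Tᵢ,Tⱼ) = Cov(Xᵢ,Xⱼ); the off-diagonal part of the true-score variance is the same as above.
True-score variance = [17.2²·0.68 + 11.4²·0.70] − 192.158 = 292.143 − 192.158 = 99.9848.
Reliability = 99.9848 / 233.642 = 0.428.

0.428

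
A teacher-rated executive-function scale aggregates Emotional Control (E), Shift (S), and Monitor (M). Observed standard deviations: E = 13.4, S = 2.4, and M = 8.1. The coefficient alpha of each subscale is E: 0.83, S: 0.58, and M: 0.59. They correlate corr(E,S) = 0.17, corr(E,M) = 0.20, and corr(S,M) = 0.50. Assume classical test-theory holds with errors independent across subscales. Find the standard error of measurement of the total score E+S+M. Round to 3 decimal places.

Var(total) = 250.93 + 73.7904 = 324.72.
True-score variance = 191.085 + 73.7904 = 264.876, so reliability = 0.8157.
Error variance = 324.72 − 264.876 = 59.8445; SEM = √59.8445 = 7.736.

7.736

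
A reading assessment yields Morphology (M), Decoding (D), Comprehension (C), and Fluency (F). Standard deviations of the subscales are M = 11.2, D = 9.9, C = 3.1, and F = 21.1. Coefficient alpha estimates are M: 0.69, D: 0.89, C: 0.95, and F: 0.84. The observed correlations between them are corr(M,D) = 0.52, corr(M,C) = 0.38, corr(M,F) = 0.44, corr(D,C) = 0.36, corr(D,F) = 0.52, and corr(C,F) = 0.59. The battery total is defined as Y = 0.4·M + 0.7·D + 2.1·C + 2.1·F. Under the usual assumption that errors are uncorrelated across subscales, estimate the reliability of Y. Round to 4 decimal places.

Var(Y) = 0.4²·11.2² + 0.7²·9.9² + 2.1²·3.1² + 2.1²·21.1² + 2·[0.28·11.2·9.9·0.52 + 0.84·11.2·3.1·0.38 + 0.84·11.2·21.1·0.44 + 1.47·9.9·3.1·0.36 + 1.47·9.9·21.1·0.52 + 4.41·3.1·21.1·0.59] = 2073.85 + 921.355 = 2995.21.
Under uncorrelated errors the observed covariances equal the true-score covariances, so only the own-variance terms attenuate.
True-score variance = [0.4²·11.2²·0.69 + 0.7²·9.9²·0.89 + 2.1²·3.1²·0.95 + 2.1²·21.1²·0.84] + 921.355 = 1746.09 + 921.355 = 2667.44.
Reliability = 2667.44 / 2995.21 = 0.8906.

0.8906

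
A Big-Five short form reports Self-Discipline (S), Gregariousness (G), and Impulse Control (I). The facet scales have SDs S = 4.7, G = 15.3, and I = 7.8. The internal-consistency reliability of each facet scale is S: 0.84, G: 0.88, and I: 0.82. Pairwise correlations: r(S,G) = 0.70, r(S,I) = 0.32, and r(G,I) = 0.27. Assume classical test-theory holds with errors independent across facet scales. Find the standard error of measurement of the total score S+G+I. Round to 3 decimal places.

6.525

Var(total) = 317.02 + 188.58 = 505.6.
True-score variance = 274.444 + 188.58 = 463.024, so reliability = 0.9158.
Error variance = 505.6 − 463.024 = 42.5764; SEM = √42.5764 = 6.525.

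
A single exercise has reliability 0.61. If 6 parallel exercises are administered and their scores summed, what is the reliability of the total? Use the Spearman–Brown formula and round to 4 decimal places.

0.9037

ρ_k = kρ / (1 + (k−1)ρ) = 6·0.61 / (1 + 5·0.61) = 3.660 / 4.050 = 0.9037.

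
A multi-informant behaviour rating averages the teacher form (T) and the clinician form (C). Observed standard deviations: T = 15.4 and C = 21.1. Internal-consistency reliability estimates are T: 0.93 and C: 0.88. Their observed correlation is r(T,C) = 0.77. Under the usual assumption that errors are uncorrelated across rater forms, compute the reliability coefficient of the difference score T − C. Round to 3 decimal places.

Var(T−C) = 15.4² + 21.1² − 2·15.4·21.1·0.77 = 682.37 − 500.408 = 181.962.
With uncorrelated errors the cross-covariances are all true-score covariance, so they carry over unchanged; only the diagonal terms shrink to ρᵢσᵢ².
True-score variance = [15.4²·0.93 + 21.1²·0.88] − 500.408 = 612.344 − 500.408 = 111.936.
Reliability = 111.936 / 181.962 = 0.615.

0.615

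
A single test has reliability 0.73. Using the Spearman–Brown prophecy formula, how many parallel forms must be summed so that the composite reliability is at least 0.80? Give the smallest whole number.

2

k ≥ ρ*(1−ρ₁)/(ρ₁(1−ρ*)) = 0.80·0.27 / (0.73·0.20) = 1.479.
Smallest integer k = 2.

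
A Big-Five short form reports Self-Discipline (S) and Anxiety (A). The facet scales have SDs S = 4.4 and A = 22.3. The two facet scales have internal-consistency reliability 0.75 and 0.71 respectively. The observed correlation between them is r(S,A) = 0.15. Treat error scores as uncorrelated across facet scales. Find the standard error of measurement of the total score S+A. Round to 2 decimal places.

Var(total) = 516.65 + 29.436 = 546.086.
True-score variance = 367.596 + 29.436 = 397.032, so reliability = 0.7271.
Error variance = 546.086 − 397.032 = 149.054; SEM = √149.054 = 12.21.

12.21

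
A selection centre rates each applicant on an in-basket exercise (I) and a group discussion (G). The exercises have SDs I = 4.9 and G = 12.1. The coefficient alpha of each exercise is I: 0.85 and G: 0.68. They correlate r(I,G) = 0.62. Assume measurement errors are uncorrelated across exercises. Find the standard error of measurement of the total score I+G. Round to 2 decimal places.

7.10

Var(total) = 170.42 + 73.5196 = 243.94.
True-score variance = 119.967 + 73.5196 = 193.487, so reliability = 0.7932.
Error variance = 243.94 − 193.487 = 50.4527; SEM = √50.4527 = 7.10.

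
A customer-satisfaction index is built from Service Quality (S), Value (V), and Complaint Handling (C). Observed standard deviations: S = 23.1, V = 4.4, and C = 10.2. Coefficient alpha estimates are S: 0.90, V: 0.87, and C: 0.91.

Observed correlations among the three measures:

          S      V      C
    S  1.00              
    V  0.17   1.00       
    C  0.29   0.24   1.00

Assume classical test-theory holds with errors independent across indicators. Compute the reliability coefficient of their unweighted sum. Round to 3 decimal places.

0.923

Var(S+V+C) = 23.1² + 4.4² + 10.2² + 2·[23.1·4.4·0.17 + 23.1·10.2·0.29 + 4.4·10.2·0.24] = 657.01 + 192.76 = 849.77.
With uncorrelated errors the cross-covariances are all true-score covariance, so they carry over unchanged; only the diagonal terms shrink to ρᵢσᵢ².
True-score variance = [23.1²·0.90 + 4.4²·0.87 + 10.2²·0.91] + 192.76 = 591.769 + 192.76 = 784.528.
Reliability = 784.528 / 849.77 = 0.923.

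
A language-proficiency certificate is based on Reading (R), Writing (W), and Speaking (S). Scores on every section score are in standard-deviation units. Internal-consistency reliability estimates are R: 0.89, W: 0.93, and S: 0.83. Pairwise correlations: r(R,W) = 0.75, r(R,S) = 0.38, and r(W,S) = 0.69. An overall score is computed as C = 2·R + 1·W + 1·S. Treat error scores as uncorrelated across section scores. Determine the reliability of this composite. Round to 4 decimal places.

Var(C) = 2² + 1 + 1 + 2·[2·0.75 + 2·0.38 + 0.69] = 6 + 5.9 = 11.9.
Under uncorrelated errors the observed covariances equal the true-score covariances, so only the own-variance terms attenuate.
True-score variance = [2²·0.89 + 0.93 + 0.83] + 5.9 = 5.32 + 5.9 = 11.22.
Reliability = 11.22 / 11.9 = 0.9429.

0.9429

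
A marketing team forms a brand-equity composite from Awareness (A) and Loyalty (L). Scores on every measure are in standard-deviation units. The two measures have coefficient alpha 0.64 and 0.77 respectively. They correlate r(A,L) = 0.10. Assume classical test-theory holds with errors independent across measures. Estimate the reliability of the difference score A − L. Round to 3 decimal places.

Var(A−L) = 1 + 1 − 2·0.10 = 2 − 0.2 = 1.8.
With uncorrelated errors the cross-covariances are all true-score covariance, so they carry over unchanged; only the diagonal terms shrink to ρᵢσᵢ².
True-score variance = [0.64 + 0.77] − 0.2 = 1.41 − 0.2 = 1.21.
Reliability = 1.21 / 1.8 = 0.672.

0.672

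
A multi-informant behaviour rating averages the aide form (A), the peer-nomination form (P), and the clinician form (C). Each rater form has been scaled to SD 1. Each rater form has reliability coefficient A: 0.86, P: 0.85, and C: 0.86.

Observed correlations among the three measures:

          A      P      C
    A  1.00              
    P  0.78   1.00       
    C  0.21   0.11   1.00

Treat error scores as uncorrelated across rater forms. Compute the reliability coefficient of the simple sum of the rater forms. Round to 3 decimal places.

Var(A+P+C) = 3 + 2·[0.78 + 0.21 + 0.11] = 3 + 2.2 = 5.2.
With uncorrelated errors the cross-covariances are all true-score covariance, so they carry over unchanged; only the diagonal terms shrink to ρᵢσᵢ².
True-score variance = [0.86 + 0.85 + 0.86] + 2.2 = 2.57 + 2.2 = 4.77.
Reliability = 4.77 / 5.2 = 0.917.

0.917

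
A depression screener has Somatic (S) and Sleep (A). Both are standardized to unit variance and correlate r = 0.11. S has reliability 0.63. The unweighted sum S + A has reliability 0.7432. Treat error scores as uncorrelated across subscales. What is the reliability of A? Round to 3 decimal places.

0.800

Var(S+A) = 2 + 2·0.11 = 2.220.
True-score variance = ρ_S + ρ_A + 2·0.11, so 0.7432 = (0.63 + ρ_A + 0.22) / 2.220.
ρ_A = 0.7432·2.220 − 0.63 − 0.22 = 0.800.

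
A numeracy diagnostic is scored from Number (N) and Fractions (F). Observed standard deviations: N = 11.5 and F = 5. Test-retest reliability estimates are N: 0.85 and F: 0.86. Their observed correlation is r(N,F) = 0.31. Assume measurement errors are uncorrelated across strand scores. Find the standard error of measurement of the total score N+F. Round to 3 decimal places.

4.831

Var(total) = 157.25 + 35.65 = 192.9.
True-score variance = 133.912 + 35.65 = 169.562, so reliability = 0.8790.
Error variance = 192.9 − 169.562 = 23.3375; SEM = √23.3375 = 4.831.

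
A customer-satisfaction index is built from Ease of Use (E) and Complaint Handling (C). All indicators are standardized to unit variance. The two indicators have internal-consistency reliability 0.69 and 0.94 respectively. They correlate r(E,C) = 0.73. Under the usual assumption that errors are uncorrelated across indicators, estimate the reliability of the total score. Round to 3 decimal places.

0.893

Var(E+C) = 2 + 2·[0.73] = 2 + 1.46 = 3.46.
With uncorrelated errors the cross-covariances are all true-score covariance, so they carry over unchanged; only the diagonal terms shrink to ρᵢσᵢ².
True-score variance = [0.69 + 0.94] + 1.46 = 1.63 + 1.46 = 3.09.
Reliability = 3.09 / 3.46 = 0.893.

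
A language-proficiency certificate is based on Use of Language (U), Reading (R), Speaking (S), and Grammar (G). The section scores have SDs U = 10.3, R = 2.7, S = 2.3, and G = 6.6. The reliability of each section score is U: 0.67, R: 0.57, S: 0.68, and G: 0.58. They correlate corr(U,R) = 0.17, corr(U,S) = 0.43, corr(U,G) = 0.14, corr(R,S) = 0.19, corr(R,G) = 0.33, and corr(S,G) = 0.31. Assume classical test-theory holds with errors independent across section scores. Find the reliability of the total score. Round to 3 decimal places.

Var(U+R+S+G) = 10.3² + 2.7² + 2.3² + 6.6² + 2·[10.3·2.7·0.17 + 10.3·2.3·0.43 + 10.3·6.6·0.14 + 2.7·2.3·0.19 + 2.7·6.6·0.33 + 2.3·6.6·0.31] = 162.23 + 72.3958 = 234.626.
Because errors are independent across components, Cov(Tᵢ,Tⱼ) = Cov(Xᵢ,Xⱼ); the off-diagonal part of the true-score variance is the same as above.
True-score variance = [10.3²·0.67 + 2.7²·0.57 + 2.3²·0.68 + 6.6²·0.58] + 72.3958 = 104.098 + 72.3958 = 176.493.
Reliability = 176.493 / 234.626 = 0.752.

0.752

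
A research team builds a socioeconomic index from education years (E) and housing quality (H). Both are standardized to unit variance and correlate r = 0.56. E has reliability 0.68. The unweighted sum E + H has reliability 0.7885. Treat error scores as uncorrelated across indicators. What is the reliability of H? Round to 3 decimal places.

Var(E+H) = 2 + 2·0.56 = 3.120.
True-score variance = ρ_E + ρ_H + 2·0.56, so 0.7885 = (0.68 + ρ_H + 1.12) / 3.120.
ρ_H = 0.7885·3.120 − 0.68 − 1.12 = 0.660.

0.660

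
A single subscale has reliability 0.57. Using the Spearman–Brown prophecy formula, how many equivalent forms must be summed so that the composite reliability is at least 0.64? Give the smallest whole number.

2

k ≥ ρ*(1−ρ₁)/(ρ₁(1−ρ*)) = 0.64·0.43 / (0.57·0.36) = 1.341.
Smallest integer k = 2.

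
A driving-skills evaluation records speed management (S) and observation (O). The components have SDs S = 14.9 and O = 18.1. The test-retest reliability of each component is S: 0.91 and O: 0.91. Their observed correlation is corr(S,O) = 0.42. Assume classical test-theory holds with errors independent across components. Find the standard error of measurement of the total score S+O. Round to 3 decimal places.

Var(total) = 549.62 + 226.54 = 776.16.
True-score variance = 500.154 + 226.54 = 726.694, so reliability = 0.9363.
Error variance = 776.16 − 726.694 = 49.4658; SEM = √49.4658 = 7.033.

7.033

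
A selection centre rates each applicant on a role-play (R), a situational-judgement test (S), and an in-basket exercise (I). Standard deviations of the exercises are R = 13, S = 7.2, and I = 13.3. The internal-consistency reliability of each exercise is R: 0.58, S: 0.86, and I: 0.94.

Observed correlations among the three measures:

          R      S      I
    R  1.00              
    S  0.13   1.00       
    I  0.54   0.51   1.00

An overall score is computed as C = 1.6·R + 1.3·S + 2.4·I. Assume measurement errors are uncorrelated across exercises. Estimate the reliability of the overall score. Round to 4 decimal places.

0.9023

Var(C) = 1.6²·13² + 1.3²·7.2² + 2.4²·13.3² + 2·[2.08·13·7.2·0.13 + 3.84·13·13.3·0.54 + 3.12·7.2·13.3·0.51] = 1539.14 + 1072.42 = 2611.55.
Because errors are independent across components, Cov(Tᵢ,Tⱼ) = Cov(Xᵢ,Xⱼ); the off-diagonal part of the true-score variance is the same as above.
True-score variance = [1.6²·13²·0.58 + 1.3²·7.2²·0.86 + 2.4²·13.3²·0.94] + 1072.42 = 1284.03 + 1072.42 = 2356.45.
Reliability = 2356.45 / 2611.55 = 0.9023.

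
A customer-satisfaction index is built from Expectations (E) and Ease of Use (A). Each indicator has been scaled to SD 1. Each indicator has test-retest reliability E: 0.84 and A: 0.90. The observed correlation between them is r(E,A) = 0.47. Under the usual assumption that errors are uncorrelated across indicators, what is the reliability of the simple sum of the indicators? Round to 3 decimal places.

Var(E+A) = 2 + 2·[0.47] = 2 + 0.94 = 2.94.
Under uncorrelated errors the observed covariances equal the true-score covariances, so only the own-variance terms attenuate.
True-score variance = [0.84 + 0.90] + 0.94 = 1.74 + 0.94 = 2.68.
Reliability = 2.68 / 2.94 = 0.912.

0.912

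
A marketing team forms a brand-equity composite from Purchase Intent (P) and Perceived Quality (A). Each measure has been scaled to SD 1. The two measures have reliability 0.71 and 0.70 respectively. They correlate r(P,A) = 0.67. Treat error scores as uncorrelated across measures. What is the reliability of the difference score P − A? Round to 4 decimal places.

Var(P−A) = 1 + 1 − 2·0.67 = 2 − 1.34 = 0.66.
Under uncorrelated errors the observed covariances equal the true-score covariances, so only the own-variance terms attenuate.
True-score variance = [0.71 + 0.70] − 1.34 = 1.41 − 1.34 = 0.07.
Reliability = 0.07 / 0.66 = 0.1061.

0.1061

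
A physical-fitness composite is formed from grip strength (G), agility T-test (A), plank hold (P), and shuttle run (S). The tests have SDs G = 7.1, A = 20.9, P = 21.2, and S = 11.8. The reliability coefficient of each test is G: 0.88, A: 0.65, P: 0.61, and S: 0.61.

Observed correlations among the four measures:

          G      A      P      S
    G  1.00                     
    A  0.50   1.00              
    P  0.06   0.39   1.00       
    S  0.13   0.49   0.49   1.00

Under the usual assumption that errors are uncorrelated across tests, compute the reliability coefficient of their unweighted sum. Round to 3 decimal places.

0.815

Var(G+A+P+S) = 7.1² + 20.9² + 21.2² + 11.8² + 2·[7.1·20.9·0.50 + 7.1·21.2·0.06 + 7.1·11.8·0.13 + 20.9·21.2·0.39 + 20.9·11.8·0.49 + 21.2·11.8·0.49] = 1075.9 + 1020.68 = 2096.58.
With uncorrelated errors the cross-covariances are all true-score covariance, so they carry over unchanged; only the diagonal terms shrink to ρᵢσᵢ².
True-score variance = [7.1²·0.88 + 20.9²·0.65 + 21.2²·0.61 + 11.8²·0.61] + 1020.68 = 687.382 + 1020.68 = 1708.06.
Reliability = 1708.06 / 2096.58 = 0.815.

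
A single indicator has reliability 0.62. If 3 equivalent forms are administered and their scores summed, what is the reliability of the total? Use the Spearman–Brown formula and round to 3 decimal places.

ρ_k = kρ / (1 + (k−1)ρ) = 3·0.62 / (1 + 2·0.62) = 1.860 / 2.240 = 0.830.

0.830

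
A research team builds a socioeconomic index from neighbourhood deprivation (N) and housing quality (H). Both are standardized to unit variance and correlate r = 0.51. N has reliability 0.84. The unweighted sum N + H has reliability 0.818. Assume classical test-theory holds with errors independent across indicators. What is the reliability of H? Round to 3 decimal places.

Var(N+H) = 2 + 2·0.51 = 3.020.
True-score variance = ρ_N + ρ_H + 2·0.51, so 0.818 = (0.84 + ρ_H + 1.02) / 3.020.
ρ_H = 0.818·3.020 − 0.84 − 1.02 = 0.610.

0.610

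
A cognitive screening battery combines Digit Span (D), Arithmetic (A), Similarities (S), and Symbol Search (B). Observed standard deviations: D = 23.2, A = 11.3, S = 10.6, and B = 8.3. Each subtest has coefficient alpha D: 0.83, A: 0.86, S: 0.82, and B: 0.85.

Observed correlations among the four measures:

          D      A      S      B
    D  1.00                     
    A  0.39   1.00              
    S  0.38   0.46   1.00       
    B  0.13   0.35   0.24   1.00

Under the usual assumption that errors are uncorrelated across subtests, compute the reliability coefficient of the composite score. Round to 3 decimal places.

Var(D+A+S+B) = 23.2² + 11.3² + 10.6² + 8.3² + 2·[23.2·11.3·0.39 + 23.2·10.6·0.38 + 23.2·8.3·0.13 + 11.3·10.6·0.46 + 11.3·8.3·0.35 + 10.6·8.3·0.24] = 847.18 + 659.531 = 1506.71.
Under uncorrelated errors the observed covariances equal the true-score covariances, so only the own-variance terms attenuate.
True-score variance = [23.2²·0.83 + 11.3²·0.86 + 10.6²·0.82 + 8.3²·0.85] + 659.531 = 707.244 + 659.531 = 1366.77.
Reliability = 1366.77 / 1506.71 = 0.907.

0.907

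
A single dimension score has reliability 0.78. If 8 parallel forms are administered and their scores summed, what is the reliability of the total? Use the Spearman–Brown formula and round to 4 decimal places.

ρ_k = kρ / (1 + (k−1)ρ) = 8·0.78 / (1 + 7·0.78) = 6.240 / 6.460 = 0.9659.

0.9659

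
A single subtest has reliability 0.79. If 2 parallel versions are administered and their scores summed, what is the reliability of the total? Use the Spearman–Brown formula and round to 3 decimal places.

ρ_k = kρ / (1 + (k−1)ρ) = 2·0.79 / (1 + 1·0.79) = 1.580 / 1.790 = 0.883.

0.883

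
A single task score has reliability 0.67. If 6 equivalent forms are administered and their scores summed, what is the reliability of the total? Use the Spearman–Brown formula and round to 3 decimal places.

0.924

ρ_k = kρ / (1 + (k−1)ρ) = 6·0.67 / (1 + 5·0.67) = 4.020 / 4.350 = 0.924.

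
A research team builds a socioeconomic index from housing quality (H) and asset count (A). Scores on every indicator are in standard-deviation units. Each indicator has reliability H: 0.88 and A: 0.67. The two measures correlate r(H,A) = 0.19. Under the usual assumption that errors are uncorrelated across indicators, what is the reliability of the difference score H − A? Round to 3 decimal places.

Var(H−A) = 1 + 1 − 2·0.19 = 2 − 0.38 = 1.62.
Because errors are independent across components, Cov(Tᵢ,Tⱼ) = Cov(Xᵢ,Xⱼ); the off-diagonal part of the true-score variance is the same as above.
True-score variance = [0.88 + 0.67] − 0.38 = 1.55 − 0.38 = 1.17.
Reliability = 1.17 / 1.62 = 0.722.

0.722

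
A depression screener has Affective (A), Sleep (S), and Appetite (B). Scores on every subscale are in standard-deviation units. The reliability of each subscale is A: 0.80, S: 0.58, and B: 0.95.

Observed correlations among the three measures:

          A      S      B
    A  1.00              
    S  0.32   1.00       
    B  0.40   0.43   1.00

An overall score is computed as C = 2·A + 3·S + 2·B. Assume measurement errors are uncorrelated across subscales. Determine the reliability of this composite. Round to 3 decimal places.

Var(C) = 2² + 3² + 2² + 2·[6·0.32 + 4·0.40 + 6·0.43] = 17 + 12.2 = 29.2.
Because errors are independent across components, Cov(Tᵢ,Tⱼ) = Cov(Xᵢ,Xⱼ); the off-diagonal part of the true-score variance is the same as above.
True-score variance = [2²·0.80 + 3²·0.58 + 2²·0.95] + 12.2 = 12.22 + 12.2 = 24.42.
Reliability = 24.42 / 29.2 = 0.836.

0.836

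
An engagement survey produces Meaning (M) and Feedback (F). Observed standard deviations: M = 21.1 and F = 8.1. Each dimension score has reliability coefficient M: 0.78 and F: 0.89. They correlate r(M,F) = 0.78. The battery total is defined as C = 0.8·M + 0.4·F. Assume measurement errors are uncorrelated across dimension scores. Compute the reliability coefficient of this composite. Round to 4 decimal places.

Var(C) = 0.8²·21.1² + 0.4²·8.1² + 2·[0.32·21.1·8.1·0.78] = 295.432 + 85.3183 = 380.75.
With uncorrelated errors the cross-covariances are all true-score covariance, so they carry over unchanged; only the diagonal terms shrink to ρᵢσᵢ².
True-score variance = [0.8²·21.1²·0.78 + 0.4²·8.1²·0.89] + 85.3183 = 231.592 + 85.3183 = 316.91.
Reliability = 316.91 / 380.75 = 0.8323.

0.8323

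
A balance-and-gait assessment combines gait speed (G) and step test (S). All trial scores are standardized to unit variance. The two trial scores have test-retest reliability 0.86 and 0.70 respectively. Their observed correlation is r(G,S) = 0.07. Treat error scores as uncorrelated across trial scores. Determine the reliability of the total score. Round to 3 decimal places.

0.794

Var(G+S) = 2 + 2·[0.07] = 2 + 0.14 = 2.14.
With uncorrelated errors the cross-covariances are all true-score covariance, so they carry over unchanged; only the diagonal terms shrink to ρᵢσᵢ².
True-score variance = [0.86 + 0.70] + 0.14 = 1.56 + 0.14 = 1.7.
Reliability = 1.7 / 2.14 = 0.794.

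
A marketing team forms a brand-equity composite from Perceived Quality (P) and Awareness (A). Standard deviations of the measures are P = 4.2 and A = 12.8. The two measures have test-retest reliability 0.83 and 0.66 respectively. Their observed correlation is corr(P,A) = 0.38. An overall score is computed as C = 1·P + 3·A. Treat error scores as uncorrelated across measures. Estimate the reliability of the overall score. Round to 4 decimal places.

Var(C) = 4.2² + 3²·12.8² + 2·[3·4.2·12.8·0.38] = 1492.2 + 122.573 = 1614.77.
Because errors are independent across components, Cov(Tᵢ,Tⱼ) = Cov(Xᵢ,Xⱼ); the off-diagonal part of the true-score variance is the same as above.
True-score variance = [4.2²·0.83 + 3²·12.8²·0.66] + 122.573 = 987.851 + 122.573 = 1110.42.
Reliability = 1110.42 / 1614.77 = 0.6877.

0.6877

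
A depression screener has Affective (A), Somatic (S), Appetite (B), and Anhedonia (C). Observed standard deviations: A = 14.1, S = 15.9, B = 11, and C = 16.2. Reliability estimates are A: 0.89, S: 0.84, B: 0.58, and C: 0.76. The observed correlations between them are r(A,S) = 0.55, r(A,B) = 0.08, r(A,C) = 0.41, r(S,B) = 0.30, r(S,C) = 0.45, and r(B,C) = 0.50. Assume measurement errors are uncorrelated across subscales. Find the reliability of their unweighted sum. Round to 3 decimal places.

Var(A+S+B+C) = 14.1² + 15.9² + 11² + 16.2² + 2·[14.1·15.9·0.55 + 14.1·11·0.08 + 14.1·16.2·0.41 + 15.9·11·0.30 + 15.9·16.2·0.45 + 11·16.2·0.50] = 835.06 + 973.691 = 1808.75.
Under uncorrelated errors the observed covariances equal the true-score covariances, so only the own-variance terms attenuate.
True-score variance = [14.1²·0.89 + 15.9²·0.84 + 11²·0.58 + 16.2²·0.76] + 973.691 = 658.936 + 973.691 = 1632.63.
Reliability = 1632.63 / 1808.75 = 0.903.

0.903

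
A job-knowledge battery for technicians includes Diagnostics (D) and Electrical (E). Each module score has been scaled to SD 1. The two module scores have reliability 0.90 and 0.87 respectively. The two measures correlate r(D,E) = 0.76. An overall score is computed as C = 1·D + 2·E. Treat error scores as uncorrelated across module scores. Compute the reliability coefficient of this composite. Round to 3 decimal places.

Var(C) = 1 + 2² + 2·[2·0.76] = 5 + 3.04 = 8.04.
Because errors are independent across components, Cov(Tᵢ,Tⱼ) = Cov(Xᵢ,Xⱼ); the off-diagonal part of the true-score variance is the same as above.
True-score variance = [0.90 + 2²·0.87] + 3.04 = 4.38 + 3.04 = 7.42.
Reliability = 7.42 / 8.04 = 0.923.

0.923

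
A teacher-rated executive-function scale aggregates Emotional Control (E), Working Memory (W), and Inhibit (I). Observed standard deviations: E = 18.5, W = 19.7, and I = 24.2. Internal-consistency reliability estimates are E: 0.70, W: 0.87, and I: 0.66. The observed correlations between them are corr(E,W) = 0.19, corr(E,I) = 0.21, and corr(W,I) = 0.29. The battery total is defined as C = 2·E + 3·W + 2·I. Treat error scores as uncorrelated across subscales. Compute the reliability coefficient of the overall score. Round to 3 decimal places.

0.841

Var(C) = 2²·18.5² + 3²·19.7² + 2²·24.2² + 2·[6·18.5·19.7·0.19 + 4·18.5·24.2·0.21 + 6·19.7·24.2·0.29] = 7204.37 + 3242.14 = 10446.5.
With uncorrelated errors the cross-covariances are all true-score covariance, so they carry over unchanged; only the diagonal terms shrink to ρᵢσᵢ².
True-score variance = [2²·18.5²·0.70 + 3²·19.7²·0.87 + 2²·24.2²·0.66] + 3242.14 = 5543.13 + 3242.14 = 8785.27.
Reliability = 8785.27 / 10446.5 = 0.841.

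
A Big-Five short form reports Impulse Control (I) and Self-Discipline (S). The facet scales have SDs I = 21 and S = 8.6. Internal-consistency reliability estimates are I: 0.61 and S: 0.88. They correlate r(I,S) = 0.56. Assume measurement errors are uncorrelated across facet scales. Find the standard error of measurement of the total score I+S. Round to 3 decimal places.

Var(total) = 514.96 + 202.272 = 717.232.
True-score variance = 334.095 + 202.272 = 536.367, so reliability = 0.7478.
Error variance = 717.232 − 536.367 = 180.865; SEM = √180.865 = 13.449.

13.449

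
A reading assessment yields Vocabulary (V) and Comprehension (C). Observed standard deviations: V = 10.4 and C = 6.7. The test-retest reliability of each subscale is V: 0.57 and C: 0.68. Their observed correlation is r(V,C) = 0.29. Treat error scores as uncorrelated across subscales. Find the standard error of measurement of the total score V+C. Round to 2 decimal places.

7.80

Var(total) = 153.05 + 40.4144 = 193.464.
True-score variance = 92.1764 + 40.4144 = 132.591, so reliability = 0.6853.
Error variance = 193.464 − 132.591 = 60.8736; SEM = √60.8736 = 7.80.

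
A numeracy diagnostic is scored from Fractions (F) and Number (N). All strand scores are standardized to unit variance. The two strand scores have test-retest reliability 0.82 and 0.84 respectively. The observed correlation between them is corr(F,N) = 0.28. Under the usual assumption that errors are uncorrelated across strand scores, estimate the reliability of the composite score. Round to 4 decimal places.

Var(F+N) = 2 + 2·[0.28] = 2 + 0.56 = 2.56.
With uncorrelated errors the cross-covariances are all true-score covariance, so they carry over unchanged; only the diagonal terms shrink to ρᵢσᵢ².
True-score variance = [0.82 + 0.84] + 0.56 = 1.66 + 0.56 = 2.22.
Reliability = 2.22 / 2.56 = 0.8672.

0.8672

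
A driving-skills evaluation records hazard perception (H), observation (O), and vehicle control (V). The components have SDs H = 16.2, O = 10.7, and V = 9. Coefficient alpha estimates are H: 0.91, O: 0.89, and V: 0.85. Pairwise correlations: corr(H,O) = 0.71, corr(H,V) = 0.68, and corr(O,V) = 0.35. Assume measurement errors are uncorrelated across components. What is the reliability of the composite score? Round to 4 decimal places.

Var(H+O+V) = 16.2² + 10.7² + 9² + 2·[16.2·10.7·0.71 + 16.2·9·0.68 + 10.7·9·0.35] = 457.93 + 511.841 = 969.771.
With uncorrelated errors the cross-covariances are all true-score covariance, so they carry over unchanged; only the diagonal terms shrink to ρᵢσᵢ².
True-score variance = [16.2²·0.91 + 10.7²·0.89 + 9²·0.85] + 511.841 = 409.567 + 511.841 = 921.407.
Reliability = 921.407 / 969.771 = 0.9501.

0.9501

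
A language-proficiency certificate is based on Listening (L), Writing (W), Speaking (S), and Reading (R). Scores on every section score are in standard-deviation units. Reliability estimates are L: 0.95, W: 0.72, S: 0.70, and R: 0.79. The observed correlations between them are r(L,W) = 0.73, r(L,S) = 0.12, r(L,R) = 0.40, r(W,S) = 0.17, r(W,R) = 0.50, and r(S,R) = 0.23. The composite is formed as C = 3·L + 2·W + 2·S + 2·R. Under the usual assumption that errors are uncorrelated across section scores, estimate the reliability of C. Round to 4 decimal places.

Var(C) = 3² + 2² + 2² + 2² + 2·[6·0.73 + 6·0.12 + 6·0.40 + 4·0.17 + 4·0.50 + 4·0.23] = 21 + 22.2 = 43.2.
Because errors are independent across components, Cov(Tᵢ,Tⱼ) = Cov(Xᵢ,Xⱼ); the off-diagonal part of the true-score variance is the same as above.
True-score variance = [3²·0.95 + 2²·0.72 + 2²·0.70 + 2²·0.79] + 22.2 = 17.39 + 22.2 = 39.59.
Reliability = 39.59 / 43.2 = 0.9164.

0.9164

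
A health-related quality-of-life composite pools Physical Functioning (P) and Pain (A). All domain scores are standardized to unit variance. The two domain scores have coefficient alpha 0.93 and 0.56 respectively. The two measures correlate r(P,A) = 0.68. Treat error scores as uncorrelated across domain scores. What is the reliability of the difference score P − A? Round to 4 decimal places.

Var(P−A) = 1 + 1 − 2·0.68 = 2 − 1.36 = 0.64.
Because errors are independent across components, Cov(Tᵢ,Tⱼ) = Cov(Xᵢ,Xⱼ); the off-diagonal part of the true-score variance is the same as above.
True-score variance = [0.93 + 0.56] − 1.36 = 1.49 − 1.36 = 0.13.
Reliability = 0.13 / 0.64 = 0.2031.

0.2031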